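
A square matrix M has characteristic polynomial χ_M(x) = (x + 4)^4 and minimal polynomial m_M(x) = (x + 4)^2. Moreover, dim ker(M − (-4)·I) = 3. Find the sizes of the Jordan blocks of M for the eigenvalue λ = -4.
Block sizes for λ = -4: [2, 1, 1]

Step 1 — from the characteristic polynomial, algebraic multiplicity of λ = -4 is 4. From dim ker(M − (-4)·I) = 3, there are exactly 3 Jordan blocks for λ = -4.
Step 2 — from the minimal polynomial, the factor (x + 4)^2 tells us the largest block for λ = -4 has size 2.
Step 3 — with total size 4, 3 blocks, and largest block 2, the block sizes (in nonincreasing order) are [2, 1, 1].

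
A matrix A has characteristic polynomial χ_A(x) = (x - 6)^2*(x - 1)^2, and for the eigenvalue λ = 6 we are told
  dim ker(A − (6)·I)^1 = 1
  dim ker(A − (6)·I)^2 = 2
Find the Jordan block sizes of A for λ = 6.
Block sizes for λ = 6: [2]

From the dimensions of kernels of powers, the number of Jordan blocks of size at least j is d_j − d_{j−1} where d_j = dim ker(N^j) (with d_0 = 0). Computing the differences gives [1, 1].
The number of blocks of size exactly k is (#blocks of size ≥ k) − (#blocks of size ≥ k + 1), so the partition is: 1 block(s) of size 2.
In nonincreasing order the block sizes are [2].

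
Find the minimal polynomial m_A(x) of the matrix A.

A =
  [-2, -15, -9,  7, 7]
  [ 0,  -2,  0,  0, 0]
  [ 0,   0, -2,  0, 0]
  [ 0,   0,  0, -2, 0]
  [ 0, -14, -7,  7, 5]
x^3 - x^2 - 16*x - 20

The characteristic polynomial is χ_A(x) = (x - 5)*(x + 2)^4, so the eigenvalues are known. The minimal polynomial is
  m_A(x) = Π_λ (x − λ)^{k_λ}
where k_λ is the size of the *largest* Jordan block for λ (equivalently, the smallest k with (A − λI)^k v = 0 for every generalised eigenvector v of λ).

  λ = -2: largest Jordan block has size 2, contributing (x + 2)^2
  λ = 5: largest Jordan block has size 1, contributing (x − 5)

So m_A(x) = (x - 5)*(x + 2)^2 = x^3 - x^2 - 16*x - 20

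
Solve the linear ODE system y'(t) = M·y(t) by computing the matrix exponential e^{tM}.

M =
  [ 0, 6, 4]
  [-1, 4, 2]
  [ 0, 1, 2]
e^{tM} =
  [-t^2*exp(2*t) - 2*t*exp(2*t) + exp(2*t), 2*t^2*exp(2*t) + 6*t*exp(2*t), 2*t^2*exp(2*t) + 4*t*exp(2*t)]
  [-t*exp(2*t), 2*t*exp(2*t) + exp(2*t), 2*t*exp(2*t)]
  [-t^2*exp(2*t)/2, t^2*exp(2*t) + t*exp(2*t), t^2*exp(2*t) + exp(2*t)]

Strategy: write M = P · J · P⁻¹ where J is a Jordan canonical form, so e^{tM} = P · e^{tJ} · P⁻¹, and e^{tJ} can be computed block-by-block.

M has Jordan form
J =
  [2, 1, 0]
  [0, 2, 1]
  [0, 0, 2]
(up to reordering of blocks).

Per-block formulas:
  For a 3×3 Jordan block J_3(2): exp(t · J_3(2)) = e^(2t)·(I + t·N + (t^2/2)·N^2), where N is the 3×3 nilpotent shift.

After assembling e^{tJ} and conjugating by P, we get:

e^{tM} =
  [-t^2*exp(2*t) - 2*t*exp(2*t) + exp(2*t), 2*t^2*exp(2*t) + 6*t*exp(2*t), 2*t^2*exp(2*t) + 4*t*exp(2*t)]
  [-t*exp(2*t), 2*t*exp(2*t) + exp(2*t), 2*t*exp(2*t)]
  [-t^2*exp(2*t)/2, t^2*exp(2*t) + t*exp(2*t), t^2*exp(2*t) + exp(2*t)]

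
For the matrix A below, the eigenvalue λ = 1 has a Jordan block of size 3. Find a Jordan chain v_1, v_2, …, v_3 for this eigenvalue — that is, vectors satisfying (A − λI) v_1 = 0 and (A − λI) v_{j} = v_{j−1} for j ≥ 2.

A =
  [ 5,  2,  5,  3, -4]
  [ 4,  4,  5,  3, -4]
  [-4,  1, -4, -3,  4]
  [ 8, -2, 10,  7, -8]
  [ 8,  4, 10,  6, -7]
A Jordan chain for λ = 1 of length 3:
v_1 = (-4, 0, 16, -32, -8)ᵀ
v_2 = (4, 4, -4, 8, 8)ᵀ
v_3 = (1, 0, 0, 0, 0)ᵀ

Let N = A − (1)·I. We want v_3 with N^3 v_3 = 0 but N^2 v_3 ≠ 0; then v_{j-1} := N · v_j for j = 3, …, 2.

Pick v_3 = (1, 0, 0, 0, 0)ᵀ.
Then v_2 = N · v_3 = (4, 4, -4, 8, 8)ᵀ.
Then v_1 = N · v_2 = (-4, 0, 16, -32, -8)ᵀ.

Sanity check: (A − (1)·I) v_1 = (0, 0, 0, 0, 0)ᵀ = 0. ✓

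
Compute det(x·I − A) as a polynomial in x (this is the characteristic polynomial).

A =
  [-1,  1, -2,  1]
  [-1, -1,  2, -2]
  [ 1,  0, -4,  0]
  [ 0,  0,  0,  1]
x^4 + 5*x^3 + 6*x^2 - 4*x - 8

Expanding det(x·I − A) (e.g. by cofactor expansion or by noting that A is similar to its Jordan form J, which has the same characteristic polynomial as A) gives
  χ_A(x) = x^4 + 5*x^3 + 6*x^2 - 4*x - 8
which factors as (x - 1)*(x + 2)^3. The eigenvalues (with algebraic multiplicities) are λ = -2 with multiplicity 3, λ = 1 with multiplicity 1.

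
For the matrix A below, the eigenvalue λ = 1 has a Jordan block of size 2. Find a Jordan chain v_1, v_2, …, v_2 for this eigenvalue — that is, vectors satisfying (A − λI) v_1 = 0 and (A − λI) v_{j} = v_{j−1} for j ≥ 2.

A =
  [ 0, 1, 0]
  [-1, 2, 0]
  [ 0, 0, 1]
A Jordan chain for λ = 1 of length 2:
v_1 = (-1, -1, 0)ᵀ
v_2 = (1, 0, 0)ᵀ

Let N = A − (1)·I. We want v_2 with N^2 v_2 = 0 but N^1 v_2 ≠ 0; then v_{j-1} := N · v_j for j = 2, …, 2.

Pick v_2 = (1, 0, 0)ᵀ.
Then v_1 = N · v_2 = (-1, -1, 0)ᵀ.

Sanity check: (A − (1)·I) v_1 = (0, 0, 0)ᵀ = 0. ✓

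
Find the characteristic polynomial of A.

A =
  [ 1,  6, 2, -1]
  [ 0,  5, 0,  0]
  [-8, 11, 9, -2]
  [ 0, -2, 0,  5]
x^4 - 20*x^3 + 150*x^2 - 500*x + 625

Expanding det(x·I − A) (e.g. by cofactor expansion or by noting that A is similar to its Jordan form J, which has the same characteristic polynomial as A) gives
  χ_A(x) = x^4 - 20*x^3 + 150*x^2 - 500*x + 625
which factors as (x - 5)^4. The eigenvalues (with algebraic multiplicities) are λ = 5 with multiplicity 4.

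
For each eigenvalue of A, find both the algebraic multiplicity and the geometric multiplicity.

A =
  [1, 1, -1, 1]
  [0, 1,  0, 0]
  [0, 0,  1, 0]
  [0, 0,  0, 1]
λ = 1: alg = 4, geom = 3

Step 1 — factor the characteristic polynomial to read off the algebraic multiplicities:
  χ_A(x) = (x - 1)^4

Step 2 — compute geometric multiplicities via the rank-nullity identity g(λ) = n − rank(A − λI):
  rank(A − (1)·I) = 1, so dim ker(A − (1)·I) = n − 1 = 3

Summary:
  λ = 1: algebraic multiplicity = 4, geometric multiplicity = 3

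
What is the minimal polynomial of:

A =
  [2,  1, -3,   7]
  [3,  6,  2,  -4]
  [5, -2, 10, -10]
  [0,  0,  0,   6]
x^3 - 18*x^2 + 108*x - 216

The characteristic polynomial is χ_A(x) = (x - 6)^4, so the eigenvalues are known. The minimal polynomial is
  m_A(x) = Π_λ (x − λ)^{k_λ}
where k_λ is the size of the *largest* Jordan block for λ (equivalently, the smallest k with (A − λI)^k v = 0 for every generalised eigenvector v of λ).

  λ = 6: largest Jordan block has size 3, contributing (x − 6)^3

So m_A(x) = (x - 6)^3 = x^3 - 18*x^2 + 108*x - 216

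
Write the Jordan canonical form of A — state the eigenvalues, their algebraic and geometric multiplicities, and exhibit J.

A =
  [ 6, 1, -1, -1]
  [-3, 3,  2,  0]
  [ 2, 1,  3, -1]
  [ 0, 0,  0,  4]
J_3(4) ⊕ J_1(4)

The characteristic polynomial is
  det(x·I − A) = x^4 - 16*x^3 + 96*x^2 - 256*x + 256 = (x - 4)^4

Eigenvalues and multiplicities (the geometric multiplicity of λ is n − rank(A − λI), which equals the number of Jordan blocks for λ):
  λ = 4: algebraic multiplicity = 4, geometric multiplicity = 2

Determining the block sizes for each eigenvalue:
  λ = 4: with am = 4 and gm = 2, the partition is not yet determined (e.g. several partitions of 4 into 2 parts exist). Let N = A − (4)·I. Computing rank(N^1) = 2, rank(N^2) = 1, rank(N^3) = 0; the number of blocks of size ≥ j is rank(N^{j−1}) − rank(N^j), giving [2, 1, 1]. So we have 1 block(s) of size 3, 1 block(s) of size 1 → block sizes [3, 1]

Assembling the blocks gives a Jordan form
J =
  [4, 1, 0, 0]
  [0, 4, 1, 0]
  [0, 0, 4, 0]
  [0, 0, 0, 4]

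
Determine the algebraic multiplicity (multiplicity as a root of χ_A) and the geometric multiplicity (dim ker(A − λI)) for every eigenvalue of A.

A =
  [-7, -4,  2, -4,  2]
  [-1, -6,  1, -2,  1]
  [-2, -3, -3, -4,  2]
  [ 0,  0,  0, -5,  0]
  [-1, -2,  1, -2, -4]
λ = -5: alg = 5, geom = 3

Step 1 — factor the characteristic polynomial to read off the algebraic multiplicities:
  χ_A(x) = (x + 5)^5

Step 2 — compute geometric multiplicities via the rank-nullity identity g(λ) = n − rank(A − λI):
  rank(A − (-5)·I) = 2, so dim ker(A − (-5)·I) = n − 2 = 3

Summary:
  λ = -5: algebraic multiplicity = 5, geometric multiplicity = 3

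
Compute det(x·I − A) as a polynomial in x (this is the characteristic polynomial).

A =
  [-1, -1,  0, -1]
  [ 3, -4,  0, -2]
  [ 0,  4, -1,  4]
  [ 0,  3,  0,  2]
x^4 + 4*x^3 + 6*x^2 + 4*x + 1

Expanding det(x·I − A) (e.g. by cofactor expansion or by noting that A is similar to its Jordan form J, which has the same characteristic polynomial as A) gives
  χ_A(x) = x^4 + 4*x^3 + 6*x^2 + 4*x + 1
which factors as (x + 1)^4. The eigenvalues (with algebraic multiplicities) are λ = -1 with multiplicity 4.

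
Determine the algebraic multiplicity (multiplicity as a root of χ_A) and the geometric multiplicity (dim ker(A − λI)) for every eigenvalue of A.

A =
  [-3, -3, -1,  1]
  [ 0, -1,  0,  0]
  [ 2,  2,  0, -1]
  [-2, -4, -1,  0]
λ = -1: alg = 4, geom = 2

Step 1 — factor the characteristic polynomial to read off the algebraic multiplicities:
  χ_A(x) = (x + 1)^4

Step 2 — compute geometric multiplicities via the rank-nullity identity g(λ) = n − rank(A − λI):
  rank(A − (-1)·I) = 2, so dim ker(A − (-1)·I) = n − 2 = 2

Summary:
  λ = -1: algebraic multiplicity = 4, geometric multiplicity = 2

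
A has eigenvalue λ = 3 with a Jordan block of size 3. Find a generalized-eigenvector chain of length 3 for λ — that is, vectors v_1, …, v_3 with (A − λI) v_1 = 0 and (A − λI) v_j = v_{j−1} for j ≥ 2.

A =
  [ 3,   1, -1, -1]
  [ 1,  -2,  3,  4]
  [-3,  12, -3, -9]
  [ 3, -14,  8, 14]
A Jordan chain for λ = 3 of length 3:
v_1 = (1, -2, 3, -5)ᵀ
v_2 = (0, 1, -3, 3)ᵀ
v_3 = (1, 0, 0, 0)ᵀ

Let N = A − (3)·I. We want v_3 with N^3 v_3 = 0 but N^2 v_3 ≠ 0; then v_{j-1} := N · v_j for j = 3, …, 2.

Pick v_3 = (1, 0, 0, 0)ᵀ.
Then v_2 = N · v_3 = (0, 1, -3, 3)ᵀ.
Then v_1 = N · v_2 = (1, -2, 3, -5)ᵀ.

Sanity check: (A − (3)·I) v_1 = (0, 0, 0, 0)ᵀ = 0. ✓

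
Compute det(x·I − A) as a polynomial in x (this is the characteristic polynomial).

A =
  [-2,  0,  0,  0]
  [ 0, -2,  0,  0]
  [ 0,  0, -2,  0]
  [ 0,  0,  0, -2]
x^4 + 8*x^3 + 24*x^2 + 32*x + 16

Expanding det(x·I − A) (e.g. by cofactor expansion or by noting that A is similar to its Jordan form J, which has the same characteristic polynomial as A) gives
  χ_A(x) = x^4 + 8*x^3 + 24*x^2 + 32*x + 16
which factors as (x + 2)^4. The eigenvalues (with algebraic multiplicities) are λ = -2 with multiplicity 4.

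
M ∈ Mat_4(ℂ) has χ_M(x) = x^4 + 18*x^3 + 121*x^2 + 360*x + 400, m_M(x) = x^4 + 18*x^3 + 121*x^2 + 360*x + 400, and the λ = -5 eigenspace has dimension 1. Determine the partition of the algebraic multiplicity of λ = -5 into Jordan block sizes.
Block sizes for λ = -5: [2]

Step 1 — from the characteristic polynomial, algebraic multiplicity of λ = -5 is 2. From dim ker(M − (-5)·I) = 1, there are exactly 1 Jordan blocks for λ = -5.
Step 2 — from the minimal polynomial, the factor (x + 5)^2 tells us the largest block for λ = -5 has size 2.
Step 3 — with total size 2, 1 blocks, and largest block 2, the block sizes (in nonincreasing order) are [2].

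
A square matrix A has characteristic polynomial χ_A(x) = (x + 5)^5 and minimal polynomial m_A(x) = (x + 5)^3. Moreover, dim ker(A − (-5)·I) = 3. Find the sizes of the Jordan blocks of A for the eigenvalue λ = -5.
Block sizes for λ = -5: [3, 1, 1]

Step 1 — from the characteristic polynomial, algebraic multiplicity of λ = -5 is 5. From dim ker(A − (-5)·I) = 3, there are exactly 3 Jordan blocks for λ = -5.
Step 2 — from the minimal polynomial, the factor (x + 5)^3 tells us the largest block for λ = -5 has size 3.
Step 3 — with total size 5, 3 blocks, and largest block 3, the block sizes (in nonincreasing order) are [3, 1, 1].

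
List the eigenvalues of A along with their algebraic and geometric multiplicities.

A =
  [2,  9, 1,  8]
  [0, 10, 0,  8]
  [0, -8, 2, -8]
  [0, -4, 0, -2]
λ = 2: alg = 3, geom = 2; λ = 6: alg = 1, geom = 1

Step 1 — factor the characteristic polynomial to read off the algebraic multiplicities:
  χ_A(x) = (x - 6)*(x - 2)^3

Step 2 — compute geometric multiplicities via the rank-nullity identity g(λ) = n − rank(A − λI):
  rank(A − (2)·I) = 2, so dim ker(A − (2)·I) = n − 2 = 2
  rank(A − (6)·I) = 3, so dim ker(A − (6)·I) = n − 3 = 1

Summary:
  λ = 2: algebraic multiplicity = 3, geometric multiplicity = 2
  λ = 6: algebraic multiplicity = 1, geometric multiplicity = 1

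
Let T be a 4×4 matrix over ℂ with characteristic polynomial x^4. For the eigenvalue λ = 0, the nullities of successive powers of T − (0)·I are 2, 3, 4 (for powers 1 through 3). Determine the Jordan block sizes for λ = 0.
Block sizes for λ = 0: [3, 1]

From the dimensions of kernels of powers, the number of Jordan blocks of size at least j is d_j − d_{j−1} where d_j = dim ker(N^j) (with d_0 = 0). Computing the differences gives [2, 1, 1].
The number of blocks of size exactly k is (#blocks of size ≥ k) − (#blocks of size ≥ k + 1), so the partition is: 1 block(s) of size 1, 1 block(s) of size 3.
In nonincreasing order the block sizes are [3, 1].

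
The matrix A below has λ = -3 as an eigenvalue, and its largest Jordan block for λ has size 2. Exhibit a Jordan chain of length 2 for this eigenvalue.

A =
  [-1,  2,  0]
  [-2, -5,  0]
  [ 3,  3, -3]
A Jordan chain for λ = -3 of length 2:
v_1 = (2, -2, 3)ᵀ
v_2 = (1, 0, 0)ᵀ

Let N = A − (-3)·I. We want v_2 with N^2 v_2 = 0 but N^1 v_2 ≠ 0; then v_{j-1} := N · v_j for j = 2, …, 2.

Pick v_2 = (1, 0, 0)ᵀ.
Then v_1 = N · v_2 = (2, -2, 3)ᵀ.

Sanity check: (A − (-3)·I) v_1 = (0, 0, 0)ᵀ = 0. ✓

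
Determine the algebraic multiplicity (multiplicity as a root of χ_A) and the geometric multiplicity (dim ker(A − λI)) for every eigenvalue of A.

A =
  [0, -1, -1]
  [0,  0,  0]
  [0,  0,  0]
λ = 0: alg = 3, geom = 2

Step 1 — factor the characteristic polynomial to read off the algebraic multiplicities:
  χ_A(x) = x^3

Step 2 — compute geometric multiplicities via the rank-nullity identity g(λ) = n − rank(A − λI):
  rank(A − (0)·I) = 1, so dim ker(A − (0)·I) = n − 1 = 2

Summary:
  λ = 0: algebraic multiplicity = 3, geometric multiplicity = 2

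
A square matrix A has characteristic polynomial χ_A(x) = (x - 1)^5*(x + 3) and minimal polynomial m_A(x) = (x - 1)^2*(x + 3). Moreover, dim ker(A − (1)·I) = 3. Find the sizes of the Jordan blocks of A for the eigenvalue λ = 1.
Block sizes for λ = 1: [2, 2, 1]

Step 1 — from the characteristic polynomial, algebraic multiplicity of λ = 1 is 5. From dim ker(A − (1)·I) = 3, there are exactly 3 Jordan blocks for λ = 1.
Step 2 — from the minimal polynomial, the factor (x − 1)^2 tells us the largest block for λ = 1 has size 2.
Step 3 — with total size 5, 3 blocks, and largest block 2, the block sizes (in nonincreasing order) are [2, 2, 1].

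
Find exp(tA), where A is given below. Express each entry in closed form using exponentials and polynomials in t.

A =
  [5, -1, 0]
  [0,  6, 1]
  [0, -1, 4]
e^{tA} =
  [exp(5*t), -t^2*exp(5*t)/2 - t*exp(5*t), -t^2*exp(5*t)/2]
  [0, t*exp(5*t) + exp(5*t), t*exp(5*t)]
  [0, -t*exp(5*t), -t*exp(5*t) + exp(5*t)]

Strategy: write A = P · J · P⁻¹ where J is a Jordan canonical form, so e^{tA} = P · e^{tJ} · P⁻¹, and e^{tJ} can be computed block-by-block.

A has Jordan form
J =
  [5, 1, 0]
  [0, 5, 1]
  [0, 0, 5]
(up to reordering of blocks).

Per-block formulas:
  For a 3×3 Jordan block J_3(5): exp(t · J_3(5)) = e^(5t)·(I + t·N + (t^2/2)·N^2), where N is the 3×3 nilpotent shift.

After assembling e^{tJ} and conjugating by P, we get:

e^{tA} =
  [exp(5*t), -t^2*exp(5*t)/2 - t*exp(5*t), -t^2*exp(5*t)/2]
  [0, t*exp(5*t) + exp(5*t), t*exp(5*t)]
  [0, -t*exp(5*t), -t*exp(5*t) + exp(5*t)]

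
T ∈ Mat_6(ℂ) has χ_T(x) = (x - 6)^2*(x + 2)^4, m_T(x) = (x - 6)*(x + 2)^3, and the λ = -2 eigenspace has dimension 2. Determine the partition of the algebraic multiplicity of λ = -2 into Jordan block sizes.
Block sizes for λ = -2: [3, 1]

Step 1 — from the characteristic polynomial, algebraic multiplicity of λ = -2 is 4. From dim ker(T − (-2)·I) = 2, there are exactly 2 Jordan blocks for λ = -2.
Step 2 — from the minimal polynomial, the factor (x + 2)^3 tells us the largest block for λ = -2 has size 3.
Step 3 — with total size 4, 2 blocks, and largest block 3, the block sizes (in nonincreasing order) are [3, 1].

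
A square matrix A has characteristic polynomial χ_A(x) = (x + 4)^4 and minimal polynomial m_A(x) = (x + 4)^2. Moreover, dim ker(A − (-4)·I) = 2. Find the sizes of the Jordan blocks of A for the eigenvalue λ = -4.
Block sizes for λ = -4: [2, 2]

Step 1 — from the characteristic polynomial, algebraic multiplicity of λ = -4 is 4. From dim ker(A − (-4)·I) = 2, there are exactly 2 Jordan blocks for λ = -4.
Step 2 — from the minimal polynomial, the factor (x + 4)^2 tells us the largest block for λ = -4 has size 2.
Step 3 — with total size 4, 2 blocks, and largest block 2, the block sizes (in nonincreasing order) are [2, 2].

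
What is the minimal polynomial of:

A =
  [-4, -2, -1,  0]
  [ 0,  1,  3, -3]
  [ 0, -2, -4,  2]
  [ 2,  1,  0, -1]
x^3 + 6*x^2 + 12*x + 8

The characteristic polynomial is χ_A(x) = (x + 2)^4, so the eigenvalues are known. The minimal polynomial is
  m_A(x) = Π_λ (x − λ)^{k_λ}
where k_λ is the size of the *largest* Jordan block for λ (equivalently, the smallest k with (A − λI)^k v = 0 for every generalised eigenvector v of λ).

  λ = -2: largest Jordan block has size 3, contributing (x + 2)^3

So m_A(x) = (x + 2)^3 = x^3 + 6*x^2 + 12*x + 8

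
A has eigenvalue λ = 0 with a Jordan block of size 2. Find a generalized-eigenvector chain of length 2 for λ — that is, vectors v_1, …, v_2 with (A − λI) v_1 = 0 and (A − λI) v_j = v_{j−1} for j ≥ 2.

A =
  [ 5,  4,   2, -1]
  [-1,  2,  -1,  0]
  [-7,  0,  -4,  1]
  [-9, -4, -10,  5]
A Jordan chain for λ = 0 of length 2:
v_1 = (5, -5, -15, -25)ᵀ
v_2 = (1, -1, 2, 0)ᵀ

Let N = A − (0)·I. We want v_2 with N^2 v_2 = 0 but N^1 v_2 ≠ 0; then v_{j-1} := N · v_j for j = 2, …, 2.

Pick v_2 = (1, -1, 2, 0)ᵀ.
Then v_1 = N · v_2 = (5, -5, -15, -25)ᵀ.

Sanity check: (A − (0)·I) v_1 = (0, 0, 0, 0)ᵀ = 0. ✓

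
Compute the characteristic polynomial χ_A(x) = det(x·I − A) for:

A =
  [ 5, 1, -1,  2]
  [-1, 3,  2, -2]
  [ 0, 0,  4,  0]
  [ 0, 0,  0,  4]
x^4 - 16*x^3 + 96*x^2 - 256*x + 256

Expanding det(x·I − A) (e.g. by cofactor expansion or by noting that A is similar to its Jordan form J, which has the same characteristic polynomial as A) gives
  χ_A(x) = x^4 - 16*x^3 + 96*x^2 - 256*x + 256
which factors as (x - 4)^4. The eigenvalues (with algebraic multiplicities) are λ = 4 with multiplicity 4.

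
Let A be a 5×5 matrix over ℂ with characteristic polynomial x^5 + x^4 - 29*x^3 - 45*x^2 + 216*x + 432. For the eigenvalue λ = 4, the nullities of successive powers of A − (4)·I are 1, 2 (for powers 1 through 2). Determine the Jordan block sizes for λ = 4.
Block sizes for λ = 4: [2]

From the dimensions of kernels of powers, the number of Jordan blocks of size at least j is d_j − d_{j−1} where d_j = dim ker(N^j) (with d_0 = 0). Computing the differences gives [1, 1].
The number of blocks of size exactly k is (#blocks of size ≥ k) − (#blocks of size ≥ k + 1), so the partition is: 1 block(s) of size 2.
In nonincreasing order the block sizes are [2].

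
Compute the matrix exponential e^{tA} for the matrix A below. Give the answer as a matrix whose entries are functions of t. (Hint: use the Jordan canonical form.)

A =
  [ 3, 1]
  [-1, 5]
e^{tA} =
  [-t*exp(4*t) + exp(4*t), t*exp(4*t)]
  [-t*exp(4*t), t*exp(4*t) + exp(4*t)]

Strategy: write A = P · J · P⁻¹ where J is a Jordan canonical form, so e^{tA} = P · e^{tJ} · P⁻¹, and e^{tJ} can be computed block-by-block.

A has Jordan form
J =
  [4, 1]
  [0, 4]
(up to reordering of blocks).

Per-block formulas:
  For a 2×2 Jordan block J_2(4): exp(t · J_2(4)) = e^(4t)·(I + t·N), where N is the 2×2 nilpotent shift.

After assembling e^{tJ} and conjugating by P, we get:

e^{tA} =
  [-t*exp(4*t) + exp(4*t), t*exp(4*t)]
  [-t*exp(4*t), t*exp(4*t) + exp(4*t)]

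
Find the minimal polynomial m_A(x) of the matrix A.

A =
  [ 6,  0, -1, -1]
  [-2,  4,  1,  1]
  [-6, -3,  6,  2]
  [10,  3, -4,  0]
x^3 - 12*x^2 + 48*x - 64

The characteristic polynomial is χ_A(x) = (x - 4)^4, so the eigenvalues are known. The minimal polynomial is
  m_A(x) = Π_λ (x − λ)^{k_λ}
where k_λ is the size of the *largest* Jordan block for λ (equivalently, the smallest k with (A − λI)^k v = 0 for every generalised eigenvector v of λ).

  λ = 4: largest Jordan block has size 3, contributing (x − 4)^3

So m_A(x) = (x - 4)^3 = x^3 - 12*x^2 + 48*x - 64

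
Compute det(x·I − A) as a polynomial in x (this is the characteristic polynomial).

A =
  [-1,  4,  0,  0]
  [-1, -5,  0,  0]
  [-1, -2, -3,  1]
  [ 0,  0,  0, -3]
x^4 + 12*x^3 + 54*x^2 + 108*x + 81

Expanding det(x·I − A) (e.g. by cofactor expansion or by noting that A is similar to its Jordan form J, which has the same characteristic polynomial as A) gives
  χ_A(x) = x^4 + 12*x^3 + 54*x^2 + 108*x + 81
which factors as (x + 3)^4. The eigenvalues (with algebraic multiplicities) are λ = -3 with multiplicity 4.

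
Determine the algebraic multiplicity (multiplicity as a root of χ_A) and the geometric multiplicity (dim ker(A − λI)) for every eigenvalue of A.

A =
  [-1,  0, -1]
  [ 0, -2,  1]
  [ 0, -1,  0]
λ = -1: alg = 3, geom = 1

Step 1 — factor the characteristic polynomial to read off the algebraic multiplicities:
  χ_A(x) = (x + 1)^3

Step 2 — compute geometric multiplicities via the rank-nullity identity g(λ) = n − rank(A − λI):
  rank(A − (-1)·I) = 2, so dim ker(A − (-1)·I) = n − 2 = 1

Summary:
  λ = -1: algebraic multiplicity = 3, geometric multiplicity = 1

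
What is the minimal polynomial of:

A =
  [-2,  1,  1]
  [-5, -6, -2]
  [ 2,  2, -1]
x^3 + 9*x^2 + 27*x + 27

The characteristic polynomial is χ_A(x) = (x + 3)^3, so the eigenvalues are known. The minimal polynomial is
  m_A(x) = Π_λ (x − λ)^{k_λ}
where k_λ is the size of the *largest* Jordan block for λ (equivalently, the smallest k with (A − λI)^k v = 0 for every generalised eigenvector v of λ).

  λ = -3: largest Jordan block has size 3, contributing (x + 3)^3

So m_A(x) = (x + 3)^3 = x^3 + 9*x^2 + 27*x + 27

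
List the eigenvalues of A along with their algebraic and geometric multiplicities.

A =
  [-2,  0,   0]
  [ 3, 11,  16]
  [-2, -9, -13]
λ = -2: alg = 1, geom = 1; λ = -1: alg = 2, geom = 1

Step 1 — factor the characteristic polynomial to read off the algebraic multiplicities:
  χ_A(x) = (x + 1)^2*(x + 2)

Step 2 — compute geometric multiplicities via the rank-nullity identity g(λ) = n − rank(A − λI):
  rank(A − (-2)·I) = 2, so dim ker(A − (-2)·I) = n − 2 = 1
  rank(A − (-1)·I) = 2, so dim ker(A − (-1)·I) = n − 2 = 1

Summary:
  λ = -2: algebraic multiplicity = 1, geometric multiplicity = 1
  λ = -1: algebraic multiplicity = 2, geometric multiplicity = 1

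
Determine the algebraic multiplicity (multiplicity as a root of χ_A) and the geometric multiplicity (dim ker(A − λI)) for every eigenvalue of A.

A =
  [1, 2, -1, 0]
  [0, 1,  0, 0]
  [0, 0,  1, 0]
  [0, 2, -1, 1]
λ = 1: alg = 4, geom = 3

Step 1 — factor the characteristic polynomial to read off the algebraic multiplicities:
  χ_A(x) = (x - 1)^4

Step 2 — compute geometric multiplicities via the rank-nullity identity g(λ) = n − rank(A − λI):
  rank(A − (1)·I) = 1, so dim ker(A − (1)·I) = n − 1 = 3

Summary:
  λ = 1: algebraic multiplicity = 4, geometric multiplicity = 3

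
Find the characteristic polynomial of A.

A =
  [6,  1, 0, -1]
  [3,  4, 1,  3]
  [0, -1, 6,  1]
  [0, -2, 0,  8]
x^4 - 24*x^3 + 216*x^2 - 864*x + 1296

Expanding det(x·I − A) (e.g. by cofactor expansion or by noting that A is similar to its Jordan form J, which has the same characteristic polynomial as A) gives
  χ_A(x) = x^4 - 24*x^3 + 216*x^2 - 864*x + 1296
which factors as (x - 6)^4. The eigenvalues (with algebraic multiplicities) are λ = 6 with multiplicity 4.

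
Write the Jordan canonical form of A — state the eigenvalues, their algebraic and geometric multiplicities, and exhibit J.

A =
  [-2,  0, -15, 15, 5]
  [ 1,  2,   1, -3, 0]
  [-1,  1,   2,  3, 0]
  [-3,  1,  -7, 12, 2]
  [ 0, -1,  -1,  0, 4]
J_1(3) ⊕ J_1(3) ⊕ J_3(4)

The characteristic polynomial is
  det(x·I − A) = x^5 - 18*x^4 + 129*x^3 - 460*x^2 + 816*x - 576 = (x - 4)^3*(x - 3)^2

Eigenvalues and multiplicities (the geometric multiplicity of λ is n − rank(A − λI), which equals the number of Jordan blocks for λ):
  λ = 3: algebraic multiplicity = 2, geometric multiplicity = 2
  λ = 4: algebraic multiplicity = 3, geometric multiplicity = 1

Determining the block sizes for each eigenvalue:
  λ = 3: gm = am = 2, so every block has size 1 → block sizes [1, 1]
  λ = 4: one block (gm = 1), so the single block has size am = 3 → block sizes [3]

Assembling the blocks gives a Jordan form
J =
  [3, 0, 0, 0, 0]
  [0, 3, 0, 0, 0]
  [0, 0, 4, 1, 0]
  [0, 0, 0, 4, 1]
  [0, 0, 0, 0, 4]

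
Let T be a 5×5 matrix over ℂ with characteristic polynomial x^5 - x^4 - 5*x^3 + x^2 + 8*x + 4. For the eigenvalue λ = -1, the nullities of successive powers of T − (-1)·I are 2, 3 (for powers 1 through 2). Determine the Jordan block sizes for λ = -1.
Block sizes for λ = -1: [2, 1]

From the dimensions of kernels of powers, the number of Jordan blocks of size at least j is d_j − d_{j−1} where d_j = dim ker(N^j) (with d_0 = 0). Computing the differences gives [2, 1].
The number of blocks of size exactly k is (#blocks of size ≥ k) − (#blocks of size ≥ k + 1), so the partition is: 1 block(s) of size 1, 1 block(s) of size 2.
In nonincreasing order the block sizes are [2, 1].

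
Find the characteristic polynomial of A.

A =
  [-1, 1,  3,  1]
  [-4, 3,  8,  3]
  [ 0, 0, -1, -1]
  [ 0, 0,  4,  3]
x^4 - 4*x^3 + 6*x^2 - 4*x + 1

Expanding det(x·I − A) (e.g. by cofactor expansion or by noting that A is similar to its Jordan form J, which has the same characteristic polynomial as A) gives
  χ_A(x) = x^4 - 4*x^3 + 6*x^2 - 4*x + 1
which factors as (x - 1)^4. The eigenvalues (with algebraic multiplicities) are λ = 1 with multiplicity 4.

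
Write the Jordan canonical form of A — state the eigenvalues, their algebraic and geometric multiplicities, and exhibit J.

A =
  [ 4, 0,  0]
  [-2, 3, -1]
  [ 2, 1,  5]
J_2(4) ⊕ J_1(4)

The characteristic polynomial is
  det(x·I − A) = x^3 - 12*x^2 + 48*x - 64 = (x - 4)^3

Eigenvalues and multiplicities (the geometric multiplicity of λ is n − rank(A − λI), which equals the number of Jordan blocks for λ):
  λ = 4: algebraic multiplicity = 3, geometric multiplicity = 2

Determining the block sizes for each eigenvalue:
  λ = 4: 2 blocks summing to 3 forces exactly one block of size 2 and the rest size 1 → block sizes [2, 1]

Assembling the blocks gives a Jordan form
J =
  [4, 1, 0]
  [0, 4, 0]
  [0, 0, 4]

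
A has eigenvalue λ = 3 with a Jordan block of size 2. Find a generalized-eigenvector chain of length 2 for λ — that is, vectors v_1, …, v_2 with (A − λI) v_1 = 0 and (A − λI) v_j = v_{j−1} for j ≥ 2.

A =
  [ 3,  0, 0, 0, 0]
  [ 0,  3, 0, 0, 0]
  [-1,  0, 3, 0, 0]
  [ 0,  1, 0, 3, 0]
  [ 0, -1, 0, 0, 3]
A Jordan chain for λ = 3 of length 2:
v_1 = (0, 0, -1, 0, 0)ᵀ
v_2 = (1, 0, 0, 0, 0)ᵀ

Let N = A − (3)·I. We want v_2 with N^2 v_2 = 0 but N^1 v_2 ≠ 0; then v_{j-1} := N · v_j for j = 2, …, 2.

Pick v_2 = (1, 0, 0, 0, 0)ᵀ.
Then v_1 = N · v_2 = (0, 0, -1, 0, 0)ᵀ.

Sanity check: (A − (3)·I) v_1 = (0, 0, 0, 0, 0)ᵀ = 0. ✓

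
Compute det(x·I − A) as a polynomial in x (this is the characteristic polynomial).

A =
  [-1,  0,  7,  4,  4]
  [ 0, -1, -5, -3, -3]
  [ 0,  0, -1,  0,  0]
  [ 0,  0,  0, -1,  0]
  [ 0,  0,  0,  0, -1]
x^5 + 5*x^4 + 10*x^3 + 10*x^2 + 5*x + 1

Expanding det(x·I − A) (e.g. by cofactor expansion or by noting that A is similar to its Jordan form J, which has the same characteristic polynomial as A) gives
  χ_A(x) = x^5 + 5*x^4 + 10*x^3 + 10*x^2 + 5*x + 1
which factors as (x + 1)^5. The eigenvalues (with algebraic multiplicities) are λ = -1 with multiplicity 5.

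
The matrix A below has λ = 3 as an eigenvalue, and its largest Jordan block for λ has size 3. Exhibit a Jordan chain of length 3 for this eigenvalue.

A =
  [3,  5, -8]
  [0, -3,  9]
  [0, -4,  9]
A Jordan chain for λ = 3 of length 3:
v_1 = (2, 0, 0)ᵀ
v_2 = (5, -6, -4)ᵀ
v_3 = (0, 1, 0)ᵀ

Let N = A − (3)·I. We want v_3 with N^3 v_3 = 0 but N^2 v_3 ≠ 0; then v_{j-1} := N · v_j for j = 3, …, 2.

Pick v_3 = (0, 1, 0)ᵀ.
Then v_2 = N · v_3 = (5, -6, -4)ᵀ.
Then v_1 = N · v_2 = (2, 0, 0)ᵀ.

Sanity check: (A − (3)·I) v_1 = (0, 0, 0)ᵀ = 0. ✓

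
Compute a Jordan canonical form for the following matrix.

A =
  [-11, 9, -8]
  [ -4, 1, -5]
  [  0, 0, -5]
J_3(-5)

The characteristic polynomial is
  det(x·I − A) = x^3 + 15*x^2 + 75*x + 125 = (x + 5)^3

Eigenvalues and multiplicities (the geometric multiplicity of λ is n − rank(A − λI), which equals the number of Jordan blocks for λ):
  λ = -5: algebraic multiplicity = 3, geometric multiplicity = 1

Determining the block sizes for each eigenvalue:
  λ = -5: one block (gm = 1), so the single block has size am = 3 → block sizes [3]

Assembling the blocks gives a Jordan form
J =
  [-5,  1,  0]
  [ 0, -5,  1]
  [ 0,  0, -5]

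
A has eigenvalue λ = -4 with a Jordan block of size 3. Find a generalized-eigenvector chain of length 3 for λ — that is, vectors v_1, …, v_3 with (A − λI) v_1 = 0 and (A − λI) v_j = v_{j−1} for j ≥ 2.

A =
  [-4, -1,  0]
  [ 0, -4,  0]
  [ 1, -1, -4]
A Jordan chain for λ = -4 of length 3:
v_1 = (0, 0, -1)ᵀ
v_2 = (-1, 0, -1)ᵀ
v_3 = (0, 1, 0)ᵀ

Let N = A − (-4)·I. We want v_3 with N^3 v_3 = 0 but N^2 v_3 ≠ 0; then v_{j-1} := N · v_j for j = 3, …, 2.

Pick v_3 = (0, 1, 0)ᵀ.
Then v_2 = N · v_3 = (-1, 0, -1)ᵀ.
Then v_1 = N · v_2 = (0, 0, -1)ᵀ.

Sanity check: (A − (-4)·I) v_1 = (0, 0, 0)ᵀ = 0. ✓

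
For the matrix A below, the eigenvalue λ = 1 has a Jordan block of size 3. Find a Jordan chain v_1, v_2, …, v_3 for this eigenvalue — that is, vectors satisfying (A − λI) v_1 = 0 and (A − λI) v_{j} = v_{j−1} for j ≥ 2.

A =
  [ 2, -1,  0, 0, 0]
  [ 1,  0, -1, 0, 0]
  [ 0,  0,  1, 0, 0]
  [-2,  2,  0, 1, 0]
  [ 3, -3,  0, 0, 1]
A Jordan chain for λ = 1 of length 3:
v_1 = (1, 1, 0, -2, 3)ᵀ
v_2 = (0, -1, 0, 0, 0)ᵀ
v_3 = (0, 0, 1, 0, 0)ᵀ

Let N = A − (1)·I. We want v_3 with N^3 v_3 = 0 but N^2 v_3 ≠ 0; then v_{j-1} := N · v_j for j = 3, …, 2.

Pick v_3 = (0, 0, 1, 0, 0)ᵀ.
Then v_2 = N · v_3 = (0, -1, 0, 0, 0)ᵀ.
Then v_1 = N · v_2 = (1, 1, 0, -2, 3)ᵀ.

Sanity check: (A − (1)·I) v_1 = (0, 0, 0, 0, 0)ᵀ = 0. ✓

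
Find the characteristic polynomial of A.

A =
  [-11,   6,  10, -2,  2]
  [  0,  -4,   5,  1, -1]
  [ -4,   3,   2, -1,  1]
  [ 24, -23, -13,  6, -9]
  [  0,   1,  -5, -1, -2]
x^5 + 9*x^4 + 30*x^3 + 46*x^2 + 33*x + 9

Expanding det(x·I − A) (e.g. by cofactor expansion or by noting that A is similar to its Jordan form J, which has the same characteristic polynomial as A) gives
  χ_A(x) = x^5 + 9*x^4 + 30*x^3 + 46*x^2 + 33*x + 9
which factors as (x + 1)^3*(x + 3)^2. The eigenvalues (with algebraic multiplicities) are λ = -3 with multiplicity 2, λ = -1 with multiplicity 3.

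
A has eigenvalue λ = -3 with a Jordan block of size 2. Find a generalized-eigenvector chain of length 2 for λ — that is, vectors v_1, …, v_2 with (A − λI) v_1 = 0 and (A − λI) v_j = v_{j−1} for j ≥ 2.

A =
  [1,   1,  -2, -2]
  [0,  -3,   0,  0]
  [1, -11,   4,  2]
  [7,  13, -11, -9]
A Jordan chain for λ = -3 of length 2:
v_1 = (9, 0, -9, 27)ᵀ
v_2 = (2, 1, 0, 0)ᵀ

Let N = A − (-3)·I. We want v_2 with N^2 v_2 = 0 but N^1 v_2 ≠ 0; then v_{j-1} := N · v_j for j = 2, …, 2.

Pick v_2 = (2, 1, 0, 0)ᵀ.
Then v_1 = N · v_2 = (9, 0, -9, 27)ᵀ.

Sanity check: (A − (-3)·I) v_1 = (0, 0, 0, 0)ᵀ = 0. ✓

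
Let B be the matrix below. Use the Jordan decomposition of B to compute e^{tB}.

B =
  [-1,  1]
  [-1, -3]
e^{tB} =
  [t*exp(-2*t) + exp(-2*t), t*exp(-2*t)]
  [-t*exp(-2*t), -t*exp(-2*t) + exp(-2*t)]

Strategy: write B = P · J · P⁻¹ where J is a Jordan canonical form, so e^{tB} = P · e^{tJ} · P⁻¹, and e^{tJ} can be computed block-by-block.

B has Jordan form
J =
  [-2,  1]
  [ 0, -2]
(up to reordering of blocks).

Per-block formulas:
  For a 2×2 Jordan block J_2(-2): exp(t · J_2(-2)) = e^(-2t)·(I + t·N), where N is the 2×2 nilpotent shift.

After assembling e^{tJ} and conjugating by P, we get:

e^{tB} =
  [t*exp(-2*t) + exp(-2*t), t*exp(-2*t)]
  [-t*exp(-2*t), -t*exp(-2*t) + exp(-2*t)]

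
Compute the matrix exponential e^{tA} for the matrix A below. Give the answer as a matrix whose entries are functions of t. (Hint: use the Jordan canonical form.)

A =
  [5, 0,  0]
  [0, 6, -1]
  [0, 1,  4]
e^{tA} =
  [exp(5*t), 0, 0]
  [0, t*exp(5*t) + exp(5*t), -t*exp(5*t)]
  [0, t*exp(5*t), -t*exp(5*t) + exp(5*t)]

Strategy: write A = P · J · P⁻¹ where J is a Jordan canonical form, so e^{tA} = P · e^{tJ} · P⁻¹, and e^{tJ} can be computed block-by-block.

A has Jordan form
J =
  [5, 1, 0]
  [0, 5, 0]
  [0, 0, 5]
(up to reordering of blocks).

Per-block formulas:
  For a 2×2 Jordan block J_2(5): exp(t · J_2(5)) = e^(5t)·(I + t·N), where N is the 2×2 nilpotent shift.
  For a 1×1 block at λ = 5: exp(t · [5]) = [e^(5t)].

After assembling e^{tJ} and conjugating by P, we get:

e^{tA} =
  [exp(5*t), 0, 0]
  [0, t*exp(5*t) + exp(5*t), -t*exp(5*t)]
  [0, t*exp(5*t), -t*exp(5*t) + exp(5*t)]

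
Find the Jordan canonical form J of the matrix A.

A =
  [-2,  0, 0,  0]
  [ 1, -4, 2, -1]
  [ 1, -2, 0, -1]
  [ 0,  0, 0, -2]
J_2(-2) ⊕ J_1(-2) ⊕ J_1(-2)

The characteristic polynomial is
  det(x·I − A) = x^4 + 8*x^3 + 24*x^2 + 32*x + 16 = (x + 2)^4

Eigenvalues and multiplicities (the geometric multiplicity of λ is n − rank(A − λI), which equals the number of Jordan blocks for λ):
  λ = -2: algebraic multiplicity = 4, geometric multiplicity = 3

Determining the block sizes for each eigenvalue:
  λ = -2: 3 blocks summing to 4 forces exactly one block of size 2 and the rest size 1 → block sizes [2, 1, 1]

Assembling the blocks gives a Jordan form
J =
  [-2,  1,  0,  0]
  [ 0, -2,  0,  0]
  [ 0,  0, -2,  0]
  [ 0,  0,  0, -2]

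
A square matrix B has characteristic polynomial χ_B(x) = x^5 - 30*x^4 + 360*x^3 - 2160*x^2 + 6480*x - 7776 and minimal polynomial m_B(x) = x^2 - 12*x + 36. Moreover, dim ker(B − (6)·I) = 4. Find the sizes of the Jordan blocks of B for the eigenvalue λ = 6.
Block sizes for λ = 6: [2, 1, 1, 1]

Step 1 — from the characteristic polynomial, algebraic multiplicity of λ = 6 is 5. From dim ker(B − (6)·I) = 4, there are exactly 4 Jordan blocks for λ = 6.
Step 2 — from the minimal polynomial, the factor (x − 6)^2 tells us the largest block for λ = 6 has size 2.
Step 3 — with total size 5, 4 blocks, and largest block 2, the block sizes (in nonincreasing order) are [2, 1, 1, 1].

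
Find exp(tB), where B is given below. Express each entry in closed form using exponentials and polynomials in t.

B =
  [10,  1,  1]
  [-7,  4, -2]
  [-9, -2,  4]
e^{tB} =
  [4*t*exp(6*t) + exp(6*t), t*exp(6*t), t*exp(6*t)]
  [2*t^2*exp(6*t) - 7*t*exp(6*t), t^2*exp(6*t)/2 - 2*t*exp(6*t) + exp(6*t), t^2*exp(6*t)/2 - 2*t*exp(6*t)]
  [-2*t^2*exp(6*t) - 9*t*exp(6*t), -t^2*exp(6*t)/2 - 2*t*exp(6*t), -t^2*exp(6*t)/2 - 2*t*exp(6*t) + exp(6*t)]

Strategy: write B = P · J · P⁻¹ where J is a Jordan canonical form, so e^{tB} = P · e^{tJ} · P⁻¹, and e^{tJ} can be computed block-by-block.

B has Jordan form
J =
  [6, 1, 0]
  [0, 6, 1]
  [0, 0, 6]
(up to reordering of blocks).

Per-block formulas:
  For a 3×3 Jordan block J_3(6): exp(t · J_3(6)) = e^(6t)·(I + t·N + (t^2/2)·N^2), where N is the 3×3 nilpotent shift.

After assembling e^{tJ} and conjugating by P, we get:

e^{tB} =
  [4*t*exp(6*t) + exp(6*t), t*exp(6*t), t*exp(6*t)]
  [2*t^2*exp(6*t) - 7*t*exp(6*t), t^2*exp(6*t)/2 - 2*t*exp(6*t) + exp(6*t), t^2*exp(6*t)/2 - 2*t*exp(6*t)]
  [-2*t^2*exp(6*t) - 9*t*exp(6*t), -t^2*exp(6*t)/2 - 2*t*exp(6*t), -t^2*exp(6*t)/2 - 2*t*exp(6*t) + exp(6*t)]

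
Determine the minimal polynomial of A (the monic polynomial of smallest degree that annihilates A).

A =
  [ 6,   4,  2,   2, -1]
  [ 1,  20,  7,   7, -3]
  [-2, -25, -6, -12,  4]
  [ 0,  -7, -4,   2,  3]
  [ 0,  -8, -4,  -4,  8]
x^3 - 18*x^2 + 108*x - 216

The characteristic polynomial is χ_A(x) = (x - 6)^5, so the eigenvalues are known. The minimal polynomial is
  m_A(x) = Π_λ (x − λ)^{k_λ}
where k_λ is the size of the *largest* Jordan block for λ (equivalently, the smallest k with (A − λI)^k v = 0 for every generalised eigenvector v of λ).

  λ = 6: largest Jordan block has size 3, contributing (x − 6)^3

So m_A(x) = (x - 6)^3 = x^3 - 18*x^2 + 108*x - 216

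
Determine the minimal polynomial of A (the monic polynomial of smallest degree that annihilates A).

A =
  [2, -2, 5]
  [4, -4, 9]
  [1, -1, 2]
x^3

The characteristic polynomial is χ_A(x) = x^3, so the eigenvalues are known. The minimal polynomial is
  m_A(x) = Π_λ (x − λ)^{k_λ}
where k_λ is the size of the *largest* Jordan block for λ (equivalently, the smallest k with (A − λI)^k v = 0 for every generalised eigenvector v of λ).

  λ = 0: largest Jordan block has size 3, contributing (x − 0)^3

So m_A(x) = x^3 = x^3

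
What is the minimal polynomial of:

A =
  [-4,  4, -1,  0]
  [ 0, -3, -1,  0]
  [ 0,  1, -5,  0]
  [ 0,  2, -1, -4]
x^3 + 12*x^2 + 48*x + 64

The characteristic polynomial is χ_A(x) = (x + 4)^4, so the eigenvalues are known. The minimal polynomial is
  m_A(x) = Π_λ (x − λ)^{k_λ}
where k_λ is the size of the *largest* Jordan block for λ (equivalently, the smallest k with (A − λI)^k v = 0 for every generalised eigenvector v of λ).

  λ = -4: largest Jordan block has size 3, contributing (x + 4)^3

So m_A(x) = (x + 4)^3 = x^3 + 12*x^2 + 48*x + 64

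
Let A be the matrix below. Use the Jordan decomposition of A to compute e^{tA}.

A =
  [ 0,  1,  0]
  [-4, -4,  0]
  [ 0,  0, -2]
e^{tA} =
  [2*t*exp(-2*t) + exp(-2*t), t*exp(-2*t), 0]
  [-4*t*exp(-2*t), -2*t*exp(-2*t) + exp(-2*t), 0]
  [0, 0, exp(-2*t)]

Strategy: write A = P · J · P⁻¹ where J is a Jordan canonical form, so e^{tA} = P · e^{tJ} · P⁻¹, and e^{tJ} can be computed block-by-block.

A has Jordan form
J =
  [-2,  1,  0]
  [ 0, -2,  0]
  [ 0,  0, -2]
(up to reordering of blocks).

Per-block formulas:
  For a 1×1 block at λ = -2: exp(t · [-2]) = [e^(-2t)].
  For a 2×2 Jordan block J_2(-2): exp(t · J_2(-2)) = e^(-2t)·(I + t·N), where N is the 2×2 nilpotent shift.

After assembling e^{tJ} and conjugating by P, we get:

e^{tA} =
  [2*t*exp(-2*t) + exp(-2*t), t*exp(-2*t), 0]
  [-4*t*exp(-2*t), -2*t*exp(-2*t) + exp(-2*t), 0]
  [0, 0, exp(-2*t)]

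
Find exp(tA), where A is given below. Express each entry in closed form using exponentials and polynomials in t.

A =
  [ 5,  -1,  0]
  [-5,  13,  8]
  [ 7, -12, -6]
e^{tA} =
  [3*t^2*exp(4*t) + t*exp(4*t) + exp(4*t), -5*t^2*exp(4*t) - t*exp(4*t), -4*t^2*exp(4*t)]
  [3*t^2*exp(4*t) - 5*t*exp(4*t), -5*t^2*exp(4*t) + 9*t*exp(4*t) + exp(4*t), -4*t^2*exp(4*t) + 8*t*exp(4*t)]
  [-3*t^2*exp(4*t)/2 + 7*t*exp(4*t), 5*t^2*exp(4*t)/2 - 12*t*exp(4*t), 2*t^2*exp(4*t) - 10*t*exp(4*t) + exp(4*t)]

Strategy: write A = P · J · P⁻¹ where J is a Jordan canonical form, so e^{tA} = P · e^{tJ} · P⁻¹, and e^{tJ} can be computed block-by-block.

A has Jordan form
J =
  [4, 1, 0]
  [0, 4, 1]
  [0, 0, 4]
(up to reordering of blocks).

Per-block formulas:
  For a 3×3 Jordan block J_3(4): exp(t · J_3(4)) = e^(4t)·(I + t·N + (t^2/2)·N^2), where N is the 3×3 nilpotent shift.

After assembling e^{tJ} and conjugating by P, we get:

e^{tA} =
  [3*t^2*exp(4*t) + t*exp(4*t) + exp(4*t), -5*t^2*exp(4*t) - t*exp(4*t), -4*t^2*exp(4*t)]
  [3*t^2*exp(4*t) - 5*t*exp(4*t), -5*t^2*exp(4*t) + 9*t*exp(4*t) + exp(4*t), -4*t^2*exp(4*t) + 8*t*exp(4*t)]
  [-3*t^2*exp(4*t)/2 + 7*t*exp(4*t), 5*t^2*exp(4*t)/2 - 12*t*exp(4*t), 2*t^2*exp(4*t) - 10*t*exp(4*t) + exp(4*t)]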